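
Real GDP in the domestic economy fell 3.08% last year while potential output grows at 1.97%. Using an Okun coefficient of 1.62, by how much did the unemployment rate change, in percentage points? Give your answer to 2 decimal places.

Growth-rate Okun's law: g_Y = g_Y* - β × Δu, so Δu = (g_Y* - g_Y)/β.
Δu = (1.97 + 3.08)/1.62 = 5.05/1.62 = 3.12 percentage points.

3.12 percentage points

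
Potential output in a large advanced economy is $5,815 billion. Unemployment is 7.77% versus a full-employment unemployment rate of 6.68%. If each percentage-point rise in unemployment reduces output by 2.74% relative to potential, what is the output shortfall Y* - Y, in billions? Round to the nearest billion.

$174 billion

Output gap = -2.74 × (7.77 - 6.68) = -2.74 × 1.09 = -2.9866%.
Actual GDP ≈ 5815 × 0.970134 ≈ 5641 billion, so the shortfall is 5815 - 5641 = 174 billion.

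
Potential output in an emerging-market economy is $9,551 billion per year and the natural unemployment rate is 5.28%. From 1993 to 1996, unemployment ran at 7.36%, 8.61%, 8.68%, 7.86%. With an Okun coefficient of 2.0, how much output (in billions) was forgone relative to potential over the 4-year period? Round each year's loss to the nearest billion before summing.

Year 1993: gap = -2.0 × (7.36 - 5.28) = -4.16%, loss ≈ 9551 × 4.16/100 ≈ 397.
Year 1994: gap = -2.0 × (8.61 - 5.28) = -6.66%, loss ≈ 9551 × 6.66/100 ≈ 636.
Year 1995: gap = -2.0 × (8.68 - 5.28) = -6.8%, loss ≈ 9551 × 6.8/100 ≈ 649.
Year 1996: gap = -2.0 × (7.86 - 5.28) = -5.16%, loss ≈ 9551 × 5.16/100 ≈ 493.
Total lost output = 397 + 636 + 649 + 493 = 2175 billion.

$2,175 billion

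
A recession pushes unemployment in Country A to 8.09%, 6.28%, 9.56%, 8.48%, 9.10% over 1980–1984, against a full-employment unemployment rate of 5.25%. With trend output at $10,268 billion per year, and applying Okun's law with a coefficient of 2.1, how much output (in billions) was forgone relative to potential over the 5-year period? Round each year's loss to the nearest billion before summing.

$3,289 billion

Year 1980: gap = -2.1 × (8.09 - 5.25) = -5.964%, loss ≈ 10268 × 5.964/100 ≈ 612.
Year 1981: gap = -2.1 × (6.28 - 5.25) = -2.163%, loss ≈ 10268 × 2.163/100 ≈ 222.
Year 1982: gap = -2.1 × (9.56 - 5.25) = -9.051%, loss ≈ 10268 × 9.051/100 ≈ 929.
Year 1983: gap = -2.1 × (8.48 - 5.25) = -6.783%, loss ≈ 10268 × 6.783/100 ≈ 696.
Year 1984: gap = -2.1 × (9.1 - 5.25) = -8.085%, loss ≈ 10268 × 8.085/100 ≈ 830.
Total lost output = 612 + 222 + 929 + 696 + 830 = 3289 billion.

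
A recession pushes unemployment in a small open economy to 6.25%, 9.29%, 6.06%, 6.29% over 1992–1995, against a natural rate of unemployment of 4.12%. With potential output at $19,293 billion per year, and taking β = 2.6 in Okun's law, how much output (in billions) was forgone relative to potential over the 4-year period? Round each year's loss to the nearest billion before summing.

$5,723 billion

Year 1992: gap = -2.6 × (6.25 - 4.12) = -5.538%, loss ≈ 19293 × 5.538/100 ≈ 1068.
Year 1993: gap = -2.6 × (9.29 - 4.12) = -13.442%, loss ≈ 19293 × 13.442/100 ≈ 2593.
Year 1994: gap = -2.6 × (6.06 - 4.12) = -5.044%, loss ≈ 19293 × 5.044/100 ≈ 973.
Year 1995: gap = -2.6 × (6.29 - 4.12) = -5.642%, loss ≈ 19293 × 5.642/100 ≈ 1089.
Total lost output = 1068 + 2593 + 973 + 1089 = 5723 billion.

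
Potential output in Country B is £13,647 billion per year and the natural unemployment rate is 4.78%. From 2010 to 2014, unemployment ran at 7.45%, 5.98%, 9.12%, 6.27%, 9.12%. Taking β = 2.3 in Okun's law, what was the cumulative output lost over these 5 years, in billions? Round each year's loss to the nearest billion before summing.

£4,407 billion

Year 2010: gap = -2.3 × (7.45 - 4.78) = -6.141%, loss ≈ 13647 × 6.141/100 ≈ 838.
Year 2011: gap = -2.3 × (5.98 - 4.78) = -2.76%, loss ≈ 13647 × 2.76/100 ≈ 377.
Year 2012: gap = -2.3 × (9.12 - 4.78) = -9.982%, loss ≈ 13647 × 9.982/100 ≈ 1362.
Year 2013: gap = -2.3 × (6.27 - 4.78) = -3.427%, loss ≈ 13647 × 3.427/100 ≈ 468.
Year 2014: gap = -2.3 × (9.12 - 4.78) = -9.982%, loss ≈ 13647 × 9.982/100 ≈ 1362.
Total lost output = 838 + 377 + 1362 + 468 + 1362 = 4407 billion.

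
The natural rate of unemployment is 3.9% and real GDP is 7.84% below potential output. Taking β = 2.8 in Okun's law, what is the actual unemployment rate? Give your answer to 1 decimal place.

From Okun's law, u - u* = -(output gap)/β = -(-7.84)/2.8 = 2.8 points.
So u = 3.9 + 2.8 = 6.7%.

6.7%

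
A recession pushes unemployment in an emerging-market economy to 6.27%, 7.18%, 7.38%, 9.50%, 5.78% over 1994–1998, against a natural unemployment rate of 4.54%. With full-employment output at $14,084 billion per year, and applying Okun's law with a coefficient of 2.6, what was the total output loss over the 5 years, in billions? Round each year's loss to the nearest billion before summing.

Year 1994: gap = -2.6 × (6.27 - 4.54) = -4.498%, loss ≈ 14084 × 4.498/100 ≈ 633.
Year 1995: gap = -2.6 × (7.18 - 4.54) = -6.864%, loss ≈ 14084 × 6.864/100 ≈ 967.
Year 1996: gap = -2.6 × (7.38 - 4.54) = -7.384%, loss ≈ 14084 × 7.384/100 ≈ 1040.
Year 1997: gap = -2.6 × (9.5 - 4.54) = -12.896%, loss ≈ 14084 × 12.896/100 ≈ 1816.
Year 1998: gap = -2.6 × (5.78 - 4.54) = -3.224%, loss ≈ 14084 × 3.224/100 ≈ 454.
Total lost output = 633 + 967 + 1040 + 1816 + 454 = 4910 billion.

$4,910 billion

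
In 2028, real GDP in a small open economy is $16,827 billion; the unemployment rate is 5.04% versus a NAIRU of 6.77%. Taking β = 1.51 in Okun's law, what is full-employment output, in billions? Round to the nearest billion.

Unemployment gap = 5.04 - 6.77 = -1.73 points, so output gap = -1.51 × (-1.73) = 2.6123%.
Since Y = Y* × (1 + gap/100), Y* = 16827/1.026123 ≈ 16399 billion.

$16,399 billion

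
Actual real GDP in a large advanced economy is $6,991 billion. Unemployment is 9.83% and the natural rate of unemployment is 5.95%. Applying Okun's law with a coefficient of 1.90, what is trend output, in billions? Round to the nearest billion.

Unemployment gap = 9.83 - 5.95 = 3.88 points, so output gap = -1.9 × 3.88 = -7.372%.
Since Y = Y* × (1 + gap/100), Y* = 6991/0.92628 ≈ 7547 billion.

$7,547 billion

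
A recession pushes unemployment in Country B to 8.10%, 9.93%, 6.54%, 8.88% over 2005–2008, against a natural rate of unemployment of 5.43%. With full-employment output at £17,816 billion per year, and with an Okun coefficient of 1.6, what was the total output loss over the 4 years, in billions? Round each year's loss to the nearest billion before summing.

Year 2005: gap = -1.6 × (8.1 - 5.43) = -4.272%, loss ≈ 17816 × 4.272/100 ≈ 761.
Year 2006: gap = -1.6 × (9.93 - 5.43) = -7.2%, loss ≈ 17816 × 7.2/100 ≈ 1283.
Year 2007: gap = -1.6 × (6.54 - 5.43) = -1.776%, loss ≈ 17816 × 1.776/100 ≈ 316.
Year 2008: gap = -1.6 × (8.88 - 5.43) = -5.52%, loss ≈ 17816 × 5.52/100 ≈ 983.
Total lost output = 761 + 1283 + 316 + 983 = 3343 billion.

£3,343 billion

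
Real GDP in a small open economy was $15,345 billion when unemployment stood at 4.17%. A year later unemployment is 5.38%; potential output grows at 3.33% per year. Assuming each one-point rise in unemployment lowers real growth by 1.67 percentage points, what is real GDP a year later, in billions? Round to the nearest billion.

Δu = 5.38 - 4.17 = 1.21 points.
Okun's law (growth form): g_Y = g_Y* - β × Δu = 3.33 - 1.67 × (1.21) = 3.33 - 2.0207 = 1.3093%.
Real GDP in the next year = 15345 × (1 + 1.3093/100) = 15345 × 1.013093 ≈ 15546 billion.

$15,546 billion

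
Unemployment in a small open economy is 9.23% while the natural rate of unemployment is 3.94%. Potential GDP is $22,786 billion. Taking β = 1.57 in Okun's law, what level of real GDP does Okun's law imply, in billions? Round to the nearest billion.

Unemployment gap = 9.23 - 3.94 = 5.29 points, so the output gap is -1.57 × 5.29 = -8.3053%.
Actual GDP = 22786 × (1 - 8.3053/100) = 22786 × 0.916947 ≈ 20894 billion.

$20,894 billion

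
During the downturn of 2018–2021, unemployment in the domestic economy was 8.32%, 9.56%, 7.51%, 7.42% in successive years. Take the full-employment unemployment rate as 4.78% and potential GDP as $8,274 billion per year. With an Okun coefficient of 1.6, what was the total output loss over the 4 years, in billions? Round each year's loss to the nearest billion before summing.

$1,812 billion

Year 2018: gap = -1.6 × (8.32 - 4.78) = -5.664%, loss ≈ 8274 × 5.664/100 ≈ 469.
Year 2019: gap = -1.6 × (9.56 - 4.78) = -7.648%, loss ≈ 8274 × 7.648/100 ≈ 633.
Year 2020: gap = -1.6 × (7.51 - 4.78) = -4.368%, loss ≈ 8274 × 4.368/100 ≈ 361.
Year 2021: gap = -1.6 × (7.42 - 4.78) = -4.224%, loss ≈ 8274 × 4.224/100 ≈ 349.
Total lost output = 469 + 633 + 361 + 349 = 1812 billion.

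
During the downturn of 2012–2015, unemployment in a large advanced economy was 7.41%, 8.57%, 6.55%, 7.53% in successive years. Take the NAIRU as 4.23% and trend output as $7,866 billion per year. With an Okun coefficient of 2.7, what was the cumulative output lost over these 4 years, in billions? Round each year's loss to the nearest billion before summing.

Year 2012: gap = -2.7 × (7.41 - 4.23) = -8.586%, loss ≈ 7866 × 8.586/100 ≈ 675.
Year 2013: gap = -2.7 × (8.57 - 4.23) = -11.718%, loss ≈ 7866 × 11.718/100 ≈ 922.
Year 2014: gap = -2.7 × (6.55 - 4.23) = -6.264%, loss ≈ 7866 × 6.264/100 ≈ 493.
Year 2015: gap = -2.7 × (7.53 - 4.23) = -8.91%, loss ≈ 7866 × 8.91/100 ≈ 701.
Total lost output = 675 + 922 + 493 + 701 = 2791 billion.

$2,791 billion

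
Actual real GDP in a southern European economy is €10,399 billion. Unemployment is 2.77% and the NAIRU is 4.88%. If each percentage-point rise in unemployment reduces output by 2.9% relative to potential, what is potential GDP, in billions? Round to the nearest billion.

Unemployment gap = 2.77 - 4.88 = -2.11 points, so output gap = -2.9 × (-2.11) = 6.119%.
Since Y = Y* × (1 + gap/100), Y* = 10399/1.06119 ≈ 9799 billion.

€9,799 billion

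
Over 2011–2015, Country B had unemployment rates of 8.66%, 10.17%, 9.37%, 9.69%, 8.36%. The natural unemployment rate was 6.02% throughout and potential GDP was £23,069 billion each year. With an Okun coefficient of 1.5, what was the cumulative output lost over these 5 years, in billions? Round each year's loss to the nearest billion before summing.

Year 2011: gap = -1.5 × (8.66 - 6.02) = -3.96%, loss ≈ 23069 × 3.96/100 ≈ 914.
Year 2012: gap = -1.5 × (10.17 - 6.02) = -6.225%, loss ≈ 23069 × 6.225/100 ≈ 1436.
Year 2013: gap = -1.5 × (9.37 - 6.02) = -5.025%, loss ≈ 23069 × 5.025/100 ≈ 1159.
Year 2014: gap = -1.5 × (9.69 - 6.02) = -5.505%, loss ≈ 23069 × 5.505/100 ≈ 1270.
Year 2015: gap = -1.5 × (8.36 - 6.02) = -3.51%, loss ≈ 23069 × 3.51/100 ≈ 810.
Total lost output = 914 + 1436 + 1159 + 1270 + 810 = 5589 billion.

£5,589 billion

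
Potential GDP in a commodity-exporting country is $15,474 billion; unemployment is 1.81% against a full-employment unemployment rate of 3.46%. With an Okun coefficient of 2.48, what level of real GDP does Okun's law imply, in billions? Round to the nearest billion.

$16,107 billion

Unemployment gap = 1.81 - 3.46 = -1.65 points, so the output gap is -2.48 × (-1.65) = 4.092%.
Actual GDP = 15474 × (1 + 4.092/100) = 15474 × 1.04092 ≈ 16107 billion.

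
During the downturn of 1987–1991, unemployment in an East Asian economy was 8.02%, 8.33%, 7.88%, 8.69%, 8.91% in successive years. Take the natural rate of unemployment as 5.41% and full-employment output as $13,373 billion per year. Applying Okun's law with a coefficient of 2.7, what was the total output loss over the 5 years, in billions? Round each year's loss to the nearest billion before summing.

$5,336 billion

Year 1987: gap = -2.7 × (8.02 - 5.41) = -7.047%, loss ≈ 13373 × 7.047/100 ≈ 942.
Year 1988: gap = -2.7 × (8.33 - 5.41) = -7.884%, loss ≈ 13373 × 7.884/100 ≈ 1054.
Year 1989: gap = -2.7 × (7.88 - 5.41) = -6.669%, loss ≈ 13373 × 6.669/100 ≈ 892.
Year 1990: gap = -2.7 × (8.69 - 5.41) = -8.856%, loss ≈ 13373 × 8.856/100 ≈ 1184.
Year 1991: gap = -2.7 × (8.91 - 5.41) = -9.45%, loss ≈ 13373 × 9.45/100 ≈ 1264.
Total lost output = 942 + 1054 + 892 + 1184 + 1264 = 5336 billion.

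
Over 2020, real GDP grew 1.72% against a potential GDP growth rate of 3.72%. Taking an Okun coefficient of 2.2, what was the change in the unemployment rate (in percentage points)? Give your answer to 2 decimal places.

Growth-rate Okun's law: g_Y = g_Y* - β × Δu, so Δu = (g_Y* - g_Y)/β.
Δu = (3.72 - 1.72)/2.2 = 2/2.2 = 0.91 percentage points.

0.91 percentage points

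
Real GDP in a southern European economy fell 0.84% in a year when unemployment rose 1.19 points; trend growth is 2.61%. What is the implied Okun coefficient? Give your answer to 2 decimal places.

Growth form: g_Y = g_Y* - β × Δu, so β = (g_Y* - g_Y)/Δu.
β = (2.61 + 0.84)/1.19 = 3.45/1.19 = 2.90.

β ≈ 2.90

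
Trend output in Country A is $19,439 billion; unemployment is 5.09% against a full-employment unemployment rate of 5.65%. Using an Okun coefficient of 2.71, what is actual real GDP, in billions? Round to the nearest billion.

$19,734 billion

Unemployment gap = 5.09 - 5.65 = -0.56 points, so the output gap is -2.71 × (-0.56) = 1.5176%.
Actual GDP = 19439 × (1 + 1.5176/100) = 19439 × 1.015176 ≈ 19734 billion.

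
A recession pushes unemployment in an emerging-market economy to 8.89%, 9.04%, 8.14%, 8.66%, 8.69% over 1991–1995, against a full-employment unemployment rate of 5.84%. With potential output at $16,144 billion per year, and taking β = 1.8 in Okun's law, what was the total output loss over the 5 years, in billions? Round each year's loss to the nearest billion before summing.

Year 1991: gap = -1.8 × (8.89 - 5.84) = -5.49%, loss ≈ 16144 × 5.49/100 ≈ 886.
Year 1992: gap = -1.8 × (9.04 - 5.84) = -5.76%, loss ≈ 16144 × 5.76/100 ≈ 930.
Year 1993: gap = -1.8 × (8.14 - 5.84) = -4.14%, loss ≈ 16144 × 4.14/100 ≈ 668.
Year 1994: gap = -1.8 × (8.66 - 5.84) = -5.076%, loss ≈ 16144 × 5.076/100 ≈ 819.
Year 1995: gap = -1.8 × (8.69 - 5.84) = -5.13%, loss ≈ 16144 × 5.13/100 ≈ 828.
Total lost output = 886 + 930 + 668 + 819 + 828 = 4131 billion.

$4,131 billion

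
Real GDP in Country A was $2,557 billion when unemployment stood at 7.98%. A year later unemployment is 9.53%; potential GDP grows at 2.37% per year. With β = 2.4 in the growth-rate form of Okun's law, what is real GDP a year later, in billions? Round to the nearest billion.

Δu = 9.53 - 7.98 = 1.55 points.
Okun's law (growth form): g_Y = g_Y* - β × Δu = 2.37 - 2.4 × (1.55) = 2.37 - 3.72 = -1.35%.
Real GDP in the next year = 2557 × (1 - 1.35/100) = 2557 × 0.9865 ≈ 2522 billion.

$2,522 billion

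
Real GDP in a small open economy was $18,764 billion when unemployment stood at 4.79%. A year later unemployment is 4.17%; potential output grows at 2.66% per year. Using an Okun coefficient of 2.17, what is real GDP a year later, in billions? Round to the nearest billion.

$19,516 billion

Δu = 4.17 - 4.79 = -0.62 points.
Okun's law (growth form): g_Y = g_Y* - β × Δu = 2.66 - 2.17 × (-0.62) = 2.66 + 1.3454 = 4.0054%.
Real GDP in the next year = 18764 × (1 + 4.0054/100) = 18764 × 1.040054 ≈ 19516 billion.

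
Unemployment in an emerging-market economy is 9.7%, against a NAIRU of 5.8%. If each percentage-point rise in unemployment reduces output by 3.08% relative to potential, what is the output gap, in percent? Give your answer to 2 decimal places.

-12.01%

The unemployment gap is 9.7 - 5.8 = 3.9 percentage points.
Okun's law gives an output gap of -3.08 × 3.9 = -12.012%, i.e. 12.01% below potential.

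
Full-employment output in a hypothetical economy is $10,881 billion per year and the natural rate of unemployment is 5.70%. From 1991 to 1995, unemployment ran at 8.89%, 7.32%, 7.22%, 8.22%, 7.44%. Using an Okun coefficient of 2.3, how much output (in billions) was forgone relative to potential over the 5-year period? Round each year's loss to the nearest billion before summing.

$2,649 billion

Year 1991: gap = -2.3 × (8.89 - 5.7) = -7.337%, loss ≈ 10881 × 7.337/100 ≈ 798.
Year 1992: gap = -2.3 × (7.32 - 5.7) = -3.726%, loss ≈ 10881 × 3.726/100 ≈ 405.
Year 1993: gap = -2.3 × (7.22 - 5.7) = -3.496%, loss ≈ 10881 × 3.496/100 ≈ 380.
Year 1994: gap = -2.3 × (8.22 - 5.7) = -5.796%, loss ≈ 10881 × 5.796/100 ≈ 631.
Year 1995: gap = -2.3 × (7.44 - 5.7) = -4.002%, loss ≈ 10881 × 4.002/100 ≈ 435.
Total lost output = 798 + 405 + 380 + 631 + 435 = 2649 billion.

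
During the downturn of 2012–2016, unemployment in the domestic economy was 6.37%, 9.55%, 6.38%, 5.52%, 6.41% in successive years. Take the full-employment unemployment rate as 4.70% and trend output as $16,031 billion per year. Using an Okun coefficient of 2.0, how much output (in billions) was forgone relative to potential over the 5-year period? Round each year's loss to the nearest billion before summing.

$3,440 billion

Year 2012: gap = -2.0 × (6.37 - 4.7) = -3.34%, loss ≈ 16031 × 3.34/100 ≈ 535.
Year 2013: gap = -2.0 × (9.55 - 4.7) = -9.7%, loss ≈ 16031 × 9.7/100 ≈ 1555.
Year 2014: gap = -2.0 × (6.38 - 4.7) = -3.36%, loss ≈ 16031 × 3.36/100 ≈ 539.
Year 2015: gap = -2.0 × (5.52 - 4.7) = -1.64%, loss ≈ 16031 × 1.64/100 ≈ 263.
Year 2016: gap = -2.0 × (6.41 - 4.7) = -3.42%, loss ≈ 16031 × 3.42/100 ≈ 548.
Total lost output = 535 + 1555 + 539 + 263 + 548 = 3440 billion.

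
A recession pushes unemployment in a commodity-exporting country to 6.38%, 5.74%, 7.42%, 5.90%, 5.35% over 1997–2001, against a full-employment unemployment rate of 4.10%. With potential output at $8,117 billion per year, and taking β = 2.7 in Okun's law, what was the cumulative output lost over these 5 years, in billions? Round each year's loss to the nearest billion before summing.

Year 1997: gap = -2.7 × (6.38 - 4.1) = -6.156%, loss ≈ 8117 × 6.156/100 ≈ 500.
Year 1998: gap = -2.7 × (5.74 - 4.1) = -4.428%, loss ≈ 8117 × 4.428/100 ≈ 359.
Year 1999: gap = -2.7 × (7.42 - 4.1) = -8.964%, loss ≈ 8117 × 8.964/100 ≈ 728.
Year 2000: gap = -2.7 × (5.9 - 4.1) = -4.86%, loss ≈ 8117 × 4.86/100 ≈ 394.
Year 2001: gap = -2.7 × (5.35 - 4.1) = -3.375%, loss ≈ 8117 × 3.375/100 ≈ 274.
Total lost output = 500 + 359 + 728 + 394 + 274 = 2255 billion.

$2,255 billion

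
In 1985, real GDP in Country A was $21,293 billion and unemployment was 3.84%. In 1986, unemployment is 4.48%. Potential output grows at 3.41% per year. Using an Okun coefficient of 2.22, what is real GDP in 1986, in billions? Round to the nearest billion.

Δu = 4.48 - 3.84 = 0.64 points.
Okun's law (growth form): g_Y = g_Y* - β × Δu = 3.41 - 2.22 × (0.64) = 3.41 - 1.4208 = 1.9892%.
Real GDP in the next year = 21293 × (1 + 1.9892/100) = 21293 × 1.019892 ≈ 21717 billion.

$21,717 billion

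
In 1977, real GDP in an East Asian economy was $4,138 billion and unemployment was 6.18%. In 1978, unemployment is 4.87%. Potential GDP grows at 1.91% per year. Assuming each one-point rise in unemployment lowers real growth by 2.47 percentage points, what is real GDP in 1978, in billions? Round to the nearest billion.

$4,351 billion

Δu = 4.87 - 6.18 = -1.31 points.
Okun's law (growth form): g_Y = g_Y* - β × Δu = 1.91 - 2.47 × (-1.31) = 1.91 + 3.2357 = 5.1457%.
Real GDP in the next year = 4138 × (1 + 5.1457/100) = 4138 × 1.051457 ≈ 4351 billion.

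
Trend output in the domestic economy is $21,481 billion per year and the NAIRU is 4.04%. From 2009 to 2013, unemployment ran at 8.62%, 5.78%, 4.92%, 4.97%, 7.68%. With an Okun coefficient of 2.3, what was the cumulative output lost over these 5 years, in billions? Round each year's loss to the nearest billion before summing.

Year 2009: gap = -2.3 × (8.62 - 4.04) = -10.534%, loss ≈ 21481 × 10.534/100 ≈ 2263.
Year 2010: gap = -2.3 × (5.78 - 4.04) = -4.002%, loss ≈ 21481 × 4.002/100 ≈ 860.
Year 2011: gap = -2.3 × (4.92 - 4.04) = -2.024%, loss ≈ 21481 × 2.024/100 ≈ 435.
Year 2012: gap = -2.3 × (4.97 - 4.04) = -2.139%, loss ≈ 21481 × 2.139/100 ≈ 459.
Year 2013: gap = -2.3 × (7.68 - 4.04) = -8.372%, loss ≈ 21481 × 8.372/100 ≈ 1798.
Total lost output = 2263 + 860 + 435 + 459 + 1798 = 5815 billion.

$5,815 billion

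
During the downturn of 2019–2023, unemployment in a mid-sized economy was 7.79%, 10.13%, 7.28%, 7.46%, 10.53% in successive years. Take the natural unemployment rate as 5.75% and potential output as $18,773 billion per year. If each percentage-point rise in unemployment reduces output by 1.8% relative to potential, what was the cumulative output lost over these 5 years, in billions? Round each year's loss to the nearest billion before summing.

$4,879 billion

Year 2019: gap = -1.8 × (7.79 - 5.75) = -3.672%, loss ≈ 18773 × 3.672/100 ≈ 689.
Year 2020: gap = -1.8 × (10.13 - 5.75) = -7.884%, loss ≈ 18773 × 7.884/100 ≈ 1480.
Year 2021: gap = -1.8 × (7.28 - 5.75) = -2.754%, loss ≈ 18773 × 2.754/100 ≈ 517.
Year 2022: gap = -1.8 × (7.46 - 5.75) = -3.078%, loss ≈ 18773 × 3.078/100 ≈ 578.
Year 2023: gap = -1.8 × (10.53 - 5.75) = -8.604%, loss ≈ 18773 × 8.604/100 ≈ 1615.
Total lost output = 689 + 1480 + 517 + 578 + 1615 = 4879 billion.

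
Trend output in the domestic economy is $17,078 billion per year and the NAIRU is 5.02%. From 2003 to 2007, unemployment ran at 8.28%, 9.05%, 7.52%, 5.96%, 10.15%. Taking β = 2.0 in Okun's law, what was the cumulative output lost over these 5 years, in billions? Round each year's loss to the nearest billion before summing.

Year 2003: gap = -2.0 × (8.28 - 5.02) = -6.52%, loss ≈ 17078 × 6.52/100 ≈ 1113.
Year 2004: gap = -2.0 × (9.05 - 5.02) = -8.06%, loss ≈ 17078 × 8.06/100 ≈ 1376.
Year 2005: gap = -2.0 × (7.52 - 5.02) = -5%, loss ≈ 17078 × 5/100 ≈ 854.
Year 2006: gap = -2.0 × (5.96 - 5.02) = -1.88%, loss ≈ 17078 × 1.88/100 ≈ 321.
Year 2007: gap = -2.0 × (10.15 - 5.02) = -10.26%, loss ≈ 17078 × 10.26/100 ≈ 1752.
Total lost output = 1113 + 1376 + 854 + 321 + 1752 = 5416 billion.

$5,416 billion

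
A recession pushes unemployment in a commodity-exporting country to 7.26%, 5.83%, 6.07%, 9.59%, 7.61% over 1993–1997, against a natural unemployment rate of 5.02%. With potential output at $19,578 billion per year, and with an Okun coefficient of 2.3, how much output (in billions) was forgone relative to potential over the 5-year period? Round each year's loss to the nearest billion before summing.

Year 1993: gap = -2.3 × (7.26 - 5.02) = -5.152%, loss ≈ 19578 × 5.152/100 ≈ 1009.
Year 1994: gap = -2.3 × (5.83 - 5.02) = -1.863%, loss ≈ 19578 × 1.863/100 ≈ 365.
Year 1995: gap = -2.3 × (6.07 - 5.02) = -2.415%, loss ≈ 19578 × 2.415/100 ≈ 473.
Year 1996: gap = -2.3 × (9.59 - 5.02) = -10.511%, loss ≈ 19578 × 10.511/100 ≈ 2058.
Year 1997: gap = -2.3 × (7.61 - 5.02) = -5.957%, loss ≈ 19578 × 5.957/100 ≈ 1166.
Total lost output = 1009 + 365 + 473 + 2058 + 1166 = 5071 billion.

$5,071 billion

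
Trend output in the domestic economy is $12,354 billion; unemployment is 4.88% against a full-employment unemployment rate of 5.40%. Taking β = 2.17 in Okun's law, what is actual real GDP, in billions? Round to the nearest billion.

Unemployment gap = 4.88 - 5.4 = -0.52 points, so the output gap is -2.17 × (-0.52) = 1.1284%.
Actual GDP = 12354 × (1 + 1.1284/100) = 12354 × 1.011284 ≈ 12493 billion.

$12,493 billion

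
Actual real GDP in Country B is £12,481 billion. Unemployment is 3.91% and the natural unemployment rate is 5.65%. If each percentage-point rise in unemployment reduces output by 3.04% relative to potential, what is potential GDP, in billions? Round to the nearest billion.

Unemployment gap = 3.91 - 5.65 = -1.74 points, so output gap = -3.04 × (-1.74) = 5.2896%.
Since Y = Y* × (1 + gap/100), Y* = 12481/1.052896 ≈ 11854 billion.

£11,854 billion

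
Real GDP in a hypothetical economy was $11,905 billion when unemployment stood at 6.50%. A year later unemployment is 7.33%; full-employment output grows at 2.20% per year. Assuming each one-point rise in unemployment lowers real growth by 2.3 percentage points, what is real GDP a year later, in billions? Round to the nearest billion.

Δu = 7.33 - 6.5 = 0.83 points.
Okun's law (growth form): g_Y = g_Y* - β × Δu = 2.20 - 2.3 × (0.83) = 2.2 - 1.909 = 0.291%.
Real GDP in the next year = 11905 × (1 + 0.291/100) = 11905 × 1.00291 ≈ 11940 billion.

$11,940 billion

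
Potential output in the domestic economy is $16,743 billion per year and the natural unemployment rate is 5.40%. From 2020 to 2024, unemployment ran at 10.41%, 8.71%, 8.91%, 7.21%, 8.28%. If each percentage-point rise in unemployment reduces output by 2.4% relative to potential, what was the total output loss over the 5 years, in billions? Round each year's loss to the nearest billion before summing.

Year 2020: gap = -2.4 × (10.41 - 5.4) = -12.024%, loss ≈ 16743 × 12.024/100 ≈ 2013.
Year 2021: gap = -2.4 × (8.71 - 5.4) = -7.944%, loss ≈ 16743 × 7.944/100 ≈ 1330.
Year 2022: gap = -2.4 × (8.91 - 5.4) = -8.424%, loss ≈ 16743 × 8.424/100 ≈ 1410.
Year 2023: gap = -2.4 × (7.21 - 5.4) = -4.344%, loss ≈ 16743 × 4.344/100 ≈ 727.
Year 2024: gap = -2.4 × (8.28 - 5.4) = -6.912%, loss ≈ 16743 × 6.912/100 ≈ 1157.
Total lost output = 2013 + 1330 + 1410 + 727 + 1157 = 6637 billion.

$6,637 billion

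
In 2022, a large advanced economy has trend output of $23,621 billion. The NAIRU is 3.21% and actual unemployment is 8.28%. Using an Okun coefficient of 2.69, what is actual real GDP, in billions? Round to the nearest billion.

Unemployment gap = 8.28 - 3.21 = 5.07 points, so the output gap is -2.69 × 5.07 = -13.6383%.
Actual GDP = 23621 × (1 - 13.6383/100) = 23621 × 0.863617 ≈ 20399 billion.

$20,399 billion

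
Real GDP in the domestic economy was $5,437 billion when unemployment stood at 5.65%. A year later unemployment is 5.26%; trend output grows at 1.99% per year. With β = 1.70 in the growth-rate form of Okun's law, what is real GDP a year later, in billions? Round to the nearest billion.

$5,581 billion

Δu = 5.26 - 5.65 = -0.39 points.
Okun's law (growth form): g_Y = g_Y* - β × Δu = 1.99 - 1.70 × (-0.39) = 1.99 + 0.663 = 2.653%.
Real GDP in the next year = 5437 × (1 + 2.653/100) = 5437 × 1.02653 ≈ 5581 billion.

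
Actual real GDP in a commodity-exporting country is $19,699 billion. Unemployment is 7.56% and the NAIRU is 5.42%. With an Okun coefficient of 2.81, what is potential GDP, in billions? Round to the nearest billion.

Unemployment gap = 7.56 - 5.42 = 2.14 points, so output gap = -2.81 × 2.14 = -6.0134%.
Since Y = Y* × (1 + gap/100), Y* = 19699/0.939866 ≈ 20959 billion.

$20,959 billion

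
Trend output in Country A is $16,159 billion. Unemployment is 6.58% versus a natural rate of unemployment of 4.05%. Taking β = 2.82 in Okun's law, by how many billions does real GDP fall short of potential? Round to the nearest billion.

Output gap = -2.82 × (6.58 - 4.05) = -2.82 × 2.53 = -7.1346%.
Actual GDP ≈ 16159 × 0.928654 ≈ 15006 billion, so the shortfall is 16159 - 15006 = 1153 billion.

$1,153 billion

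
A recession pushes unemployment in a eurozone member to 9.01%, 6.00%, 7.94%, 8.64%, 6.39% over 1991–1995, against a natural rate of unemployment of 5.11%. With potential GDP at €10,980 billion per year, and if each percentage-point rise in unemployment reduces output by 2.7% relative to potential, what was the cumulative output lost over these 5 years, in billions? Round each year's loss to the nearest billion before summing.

€3,685 billion

Year 1991: gap = -2.7 × (9.01 - 5.11) = -10.53%, loss ≈ 10980 × 10.53/100 ≈ 1156.
Year 1992: gap = -2.7 × (6 - 5.11) = -2.403%, loss ≈ 10980 × 2.403/100 ≈ 264.
Year 1993: gap = -2.7 × (7.94 - 5.11) = -7.641%, loss ≈ 10980 × 7.641/100 ≈ 839.
Year 1994: gap = -2.7 × (8.64 - 5.11) = -9.531%, loss ≈ 10980 × 9.531/100 ≈ 1047.
Year 1995: gap = -2.7 × (6.39 - 5.11) = -3.456%, loss ≈ 10980 × 3.456/100 ≈ 379.
Total lost output = 1156 + 264 + 839 + 1047 + 379 = 3685 billion.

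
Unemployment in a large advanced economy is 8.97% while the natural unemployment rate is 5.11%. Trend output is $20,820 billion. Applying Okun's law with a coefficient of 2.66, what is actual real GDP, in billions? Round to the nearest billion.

Unemployment gap = 8.97 - 5.11 = 3.86 points, so the output gap is -2.66 × 3.86 = -10.2676%.
Actual GDP = 20820 × (1 - 10.2676/100) = 20820 × 0.897324 ≈ 18682 billion.

$18,682 billion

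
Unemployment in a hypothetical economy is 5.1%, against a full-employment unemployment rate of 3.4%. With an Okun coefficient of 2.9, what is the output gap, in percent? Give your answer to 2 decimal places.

-4.93%

The unemployment gap is 5.1 - 3.4 = 1.7 percentage points.
Okun's law gives an output gap of -2.9 × 1.7 = -4.93%, i.e. 4.93% below potential.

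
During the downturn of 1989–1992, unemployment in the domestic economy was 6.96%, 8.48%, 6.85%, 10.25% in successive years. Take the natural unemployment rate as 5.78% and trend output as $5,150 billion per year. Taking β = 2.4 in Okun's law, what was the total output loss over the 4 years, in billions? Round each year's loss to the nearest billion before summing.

$1,164 billion

Year 1989: gap = -2.4 × (6.96 - 5.78) = -2.832%, loss ≈ 5150 × 2.832/100 ≈ 146.
Year 1990: gap = -2.4 × (8.48 - 5.78) = -6.48%, loss ≈ 5150 × 6.48/100 ≈ 334.
Year 1991: gap = -2.4 × (6.85 - 5.78) = -2.568%, loss ≈ 5150 × 2.568/100 ≈ 132.
Year 1992: gap = -2.4 × (10.25 - 5.78) = -10.728%, loss ≈ 5150 × 10.728/100 ≈ 552.
Total lost output = 146 + 334 + 132 + 552 = 1164 billion.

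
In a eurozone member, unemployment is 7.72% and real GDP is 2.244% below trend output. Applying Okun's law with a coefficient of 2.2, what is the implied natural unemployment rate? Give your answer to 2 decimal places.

6.70%

From Okun's law, u - u* = -(output gap)/β = -(-2.244)/2.2 = 1.02 points.
So u* = 7.72 - 1.02 = 6.70%.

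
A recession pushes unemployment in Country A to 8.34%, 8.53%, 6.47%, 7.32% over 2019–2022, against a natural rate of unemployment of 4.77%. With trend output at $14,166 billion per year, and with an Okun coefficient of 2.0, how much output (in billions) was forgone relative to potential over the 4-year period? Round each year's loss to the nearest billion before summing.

$3,280 billion

Year 2019: gap = -2.0 × (8.34 - 4.77) = -7.14%, loss ≈ 14166 × 7.14/100 ≈ 1011.
Year 2020: gap = -2.0 × (8.53 - 4.77) = -7.52%, loss ≈ 14166 × 7.52/100 ≈ 1065.
Year 2021: gap = -2.0 × (6.47 - 4.77) = -3.4%, loss ≈ 14166 × 3.4/100 ≈ 482.
Year 2022: gap = -2.0 × (7.32 - 4.77) = -5.1%, loss ≈ 14166 × 5.1/100 ≈ 722.
Total lost output = 1011 + 1065 + 482 + 722 = 3280 billion.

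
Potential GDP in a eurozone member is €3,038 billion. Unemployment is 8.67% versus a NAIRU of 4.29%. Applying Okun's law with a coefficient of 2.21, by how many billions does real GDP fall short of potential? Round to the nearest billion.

€294 billion

Output gap = -2.21 × (8.67 - 4.29) = -2.21 × 4.38 = -9.6798%.
Actual GDP ≈ 3038 × 0.903202 ≈ 2744 billion, so the shortfall is 3038 - 2744 = 294 billion.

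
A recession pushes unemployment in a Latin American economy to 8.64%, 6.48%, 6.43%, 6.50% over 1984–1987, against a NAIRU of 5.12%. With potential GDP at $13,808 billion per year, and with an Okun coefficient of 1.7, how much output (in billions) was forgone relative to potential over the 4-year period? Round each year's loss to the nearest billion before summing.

Year 1984: gap = -1.7 × (8.64 - 5.12) = -5.984%, loss ≈ 13808 × 5.984/100 ≈ 826.
Year 1985: gap = -1.7 × (6.48 - 5.12) = -2.312%, loss ≈ 13808 × 2.312/100 ≈ 319.
Year 1986: gap = -1.7 × (6.43 - 5.12) = -2.227%, loss ≈ 13808 × 2.227/100 ≈ 308.
Year 1987: gap = -1.7 × (6.5 - 5.12) = -2.346%, loss ≈ 13808 × 2.346/100 ≈ 324.
Total lost output = 826 + 319 + 308 + 324 = 1777 billion.

$1,777 billion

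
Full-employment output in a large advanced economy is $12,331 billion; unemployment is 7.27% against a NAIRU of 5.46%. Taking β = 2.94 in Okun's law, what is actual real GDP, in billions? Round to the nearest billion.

$11,675 billion

Unemployment gap = 7.27 - 5.46 = 1.81 points, so the output gap is -2.94 × 1.81 = -5.3214%.
Actual GDP = 12331 × (1 - 5.3214/100) = 12331 × 0.946786 ≈ 11675 billion.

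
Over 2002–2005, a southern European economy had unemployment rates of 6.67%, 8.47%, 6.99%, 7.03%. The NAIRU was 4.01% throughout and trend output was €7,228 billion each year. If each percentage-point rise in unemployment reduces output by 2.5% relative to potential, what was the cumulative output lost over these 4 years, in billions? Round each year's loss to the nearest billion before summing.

€2,371 billion

Year 2002: gap = -2.5 × (6.67 - 4.01) = -6.65%, loss ≈ 7228 × 6.65/100 ≈ 481.
Year 2003: gap = -2.5 × (8.47 - 4.01) = -11.15%, loss ≈ 7228 × 11.15/100 ≈ 806.
Year 2004: gap = -2.5 × (6.99 - 4.01) = -7.45%, loss ≈ 7228 × 7.45/100 ≈ 538.
Year 2005: gap = -2.5 × (7.03 - 4.01) = -7.55%, loss ≈ 7228 × 7.55/100 ≈ 546.
Total lost output = 481 + 806 + 538 + 546 = 2371 billion.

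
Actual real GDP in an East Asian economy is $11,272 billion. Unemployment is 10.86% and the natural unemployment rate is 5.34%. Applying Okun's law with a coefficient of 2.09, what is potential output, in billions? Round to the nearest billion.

Unemployment gap = 10.86 - 5.34 = 5.52 points, so output gap = -2.09 × 5.52 = -11.5368%.
Since Y = Y* × (1 + gap/100), Y* = 11272/0.884632 ≈ 12742 billion.

$12,742 billion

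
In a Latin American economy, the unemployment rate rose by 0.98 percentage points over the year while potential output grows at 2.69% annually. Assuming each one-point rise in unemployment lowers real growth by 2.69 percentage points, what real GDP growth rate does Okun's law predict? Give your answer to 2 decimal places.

Growth-rate Okun's law: g_Y = g_Y* - β × Δu.
g_Y = 2.69 - 2.69 × (0.98) = 2.69 - 2.6362 = 0.0538%, i.e. 0.05% to 2 d.p.

0.05%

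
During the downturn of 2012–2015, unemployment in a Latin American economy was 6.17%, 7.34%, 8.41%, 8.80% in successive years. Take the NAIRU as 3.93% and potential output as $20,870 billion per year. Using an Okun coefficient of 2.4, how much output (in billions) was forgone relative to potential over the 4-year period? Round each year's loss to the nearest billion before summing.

$7,513 billion

Year 2012: gap = -2.4 × (6.17 - 3.93) = -5.376%, loss ≈ 20870 × 5.376/100 ≈ 1122.
Year 2013: gap = -2.4 × (7.34 - 3.93) = -8.184%, loss ≈ 20870 × 8.184/100 ≈ 1708.
Year 2014: gap = -2.4 × (8.41 - 3.93) = -10.752%, loss ≈ 20870 × 10.752/100 ≈ 2244.
Year 2015: gap = -2.4 × (8.8 - 3.93) = -11.688%, loss ≈ 20870 × 11.688/100 ≈ 2439.
Total lost output = 1122 + 1708 + 2244 + 2439 = 7513 billion.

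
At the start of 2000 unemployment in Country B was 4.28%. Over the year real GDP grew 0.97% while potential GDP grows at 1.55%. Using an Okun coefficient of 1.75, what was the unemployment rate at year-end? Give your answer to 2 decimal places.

Growth-rate Okun's law: g_Y = g_Y* - β × Δu, so Δu = (g_Y* - g_Y)/β.
Δu = (1.55 - 0.97)/1.75 = 0.58/1.75 = 0.33 percentage points.
Year-end unemployment = 4.28 + 0.33 = 4.61%.

4.61%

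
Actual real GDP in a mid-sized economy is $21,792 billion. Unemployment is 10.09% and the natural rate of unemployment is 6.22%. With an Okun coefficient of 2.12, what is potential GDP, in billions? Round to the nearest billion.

Unemployment gap = 10.09 - 6.22 = 3.87 points, so output gap = -2.12 × 3.87 = -8.2044%.
Since Y = Y* × (1 + gap/100), Y* = 21792/0.917956 ≈ 23740 billion.

$23,740 billion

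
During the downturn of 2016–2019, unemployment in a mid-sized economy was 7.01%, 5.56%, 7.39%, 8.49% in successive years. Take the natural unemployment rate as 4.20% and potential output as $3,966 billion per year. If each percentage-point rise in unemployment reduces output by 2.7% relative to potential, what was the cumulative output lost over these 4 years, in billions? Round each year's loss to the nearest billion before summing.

$1,248 billion

Year 2016: gap = -2.7 × (7.01 - 4.2) = -7.587%, loss ≈ 3966 × 7.587/100 ≈ 301.
Year 2017: gap = -2.7 × (5.56 - 4.2) = -3.672%, loss ≈ 3966 × 3.672/100 ≈ 146.
Year 2018: gap = -2.7 × (7.39 - 4.2) = -8.613%, loss ≈ 3966 × 8.613/100 ≈ 342.
Year 2019: gap = -2.7 × (8.49 - 4.2) = -11.583%, loss ≈ 3966 × 11.583/100 ≈ 459.
Total lost output = 301 + 146 + 342 + 459 = 1248 billion.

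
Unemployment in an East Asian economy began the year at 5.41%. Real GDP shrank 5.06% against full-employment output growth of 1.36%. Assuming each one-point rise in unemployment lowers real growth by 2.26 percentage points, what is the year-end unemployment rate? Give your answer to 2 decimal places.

8.25%

Growth-rate Okun's law: g_Y = g_Y* - β × Δu, so Δu = (g_Y* - g_Y)/β.
Δu = (1.36 + 5.06)/2.26 = 6.42/2.26 = 2.84 percentage points.
Year-end unemployment = 5.41 + 2.84 = 8.25%.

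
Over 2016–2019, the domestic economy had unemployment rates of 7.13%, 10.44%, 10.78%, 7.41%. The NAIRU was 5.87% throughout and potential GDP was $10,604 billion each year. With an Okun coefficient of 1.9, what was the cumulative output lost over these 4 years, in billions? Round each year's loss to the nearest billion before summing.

Year 2016: gap = -1.9 × (7.13 - 5.87) = -2.394%, loss ≈ 10604 × 2.394/100 ≈ 254.
Year 2017: gap = -1.9 × (10.44 - 5.87) = -8.683%, loss ≈ 10604 × 8.683/100 ≈ 921.
Year 2018: gap = -1.9 × (10.78 - 5.87) = -9.329%, loss ≈ 10604 × 9.329/100 ≈ 989.
Year 2019: gap = -1.9 × (7.41 - 5.87) = -2.926%, loss ≈ 10604 × 2.926/100 ≈ 310.
Total lost output = 254 + 921 + 989 + 310 = 2474 billion.

$2,474 billion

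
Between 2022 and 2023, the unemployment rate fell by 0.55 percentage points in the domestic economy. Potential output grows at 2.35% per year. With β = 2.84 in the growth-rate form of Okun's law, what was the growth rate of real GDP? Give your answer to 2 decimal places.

Growth-rate Okun's law: g_Y = g_Y* - β × Δu.
g_Y = 2.35 - 2.84 × (-0.55) = 2.35 + 1.562 = 3.912%, i.e. 3.91% to 2 d.p.

3.91%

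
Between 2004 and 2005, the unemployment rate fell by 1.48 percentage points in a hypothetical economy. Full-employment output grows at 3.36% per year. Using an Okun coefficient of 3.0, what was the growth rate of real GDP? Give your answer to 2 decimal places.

7.80%

Growth-rate Okun's law: g_Y = g_Y* - β × Δu.
g_Y = 3.36 - 3.0 × (-1.48) = 3.36 + 4.44 = 7.8%, i.e. 7.80% to 2 d.p.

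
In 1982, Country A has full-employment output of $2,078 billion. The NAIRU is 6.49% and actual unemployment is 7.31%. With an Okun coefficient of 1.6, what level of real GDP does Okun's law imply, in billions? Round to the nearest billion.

Unemployment gap = 7.31 - 6.49 = 0.82 points, so the output gap is -1.6 × 0.82 = -1.312%.
Actual GDP = 2078 × (1 - 1.312/100) = 2078 × 0.98688 ≈ 2051 billion.

$2,051 billion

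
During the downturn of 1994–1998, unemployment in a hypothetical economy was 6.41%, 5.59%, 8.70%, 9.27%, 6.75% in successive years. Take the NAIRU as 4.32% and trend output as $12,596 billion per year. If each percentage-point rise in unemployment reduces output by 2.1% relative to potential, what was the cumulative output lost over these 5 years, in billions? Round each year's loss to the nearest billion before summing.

$4,000 billion

Year 1994: gap = -2.1 × (6.41 - 4.32) = -4.389%, loss ≈ 12596 × 4.389/100 ≈ 553.
Year 1995: gap = -2.1 × (5.59 - 4.32) = -2.667%, loss ≈ 12596 × 2.667/100 ≈ 336.
Year 1996: gap = -2.1 × (8.7 - 4.32) = -9.198%, loss ≈ 12596 × 9.198/100 ≈ 1159.
Year 1997: gap = -2.1 × (9.27 - 4.32) = -10.395%, loss ≈ 12596 × 10.395/100 ≈ 1309.
Year 1998: gap = -2.1 × (6.75 - 4.32) = -5.103%, loss ≈ 12596 × 5.103/100 ≈ 643.
Total lost output = 553 + 336 + 1159 + 1309 + 643 = 4000 billion.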